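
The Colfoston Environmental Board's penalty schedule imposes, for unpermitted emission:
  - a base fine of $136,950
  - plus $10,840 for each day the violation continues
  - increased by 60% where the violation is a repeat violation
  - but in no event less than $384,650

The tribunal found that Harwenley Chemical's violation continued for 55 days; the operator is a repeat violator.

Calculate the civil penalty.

Per-day component: 55 × $10,840 = $596,200
Base plus per-day: $136,950 + $596,200 = $733,150
Enhancement: 60% of $733,150 = $439,890
Enhanced fine: $733,150 + $439,890 = $1,173,040
Minimum $384,650: $1,173,040 meets the minimum, no increase.

Civil penalty: $1,173,040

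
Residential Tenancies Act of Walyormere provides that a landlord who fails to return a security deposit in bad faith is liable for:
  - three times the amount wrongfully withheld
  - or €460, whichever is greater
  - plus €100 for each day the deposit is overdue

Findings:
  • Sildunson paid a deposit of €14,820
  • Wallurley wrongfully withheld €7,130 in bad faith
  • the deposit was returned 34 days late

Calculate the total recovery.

Trebled: 3 × €7,130 = €21,390
Minimum €460: €21,390 meets the minimum, no increase.
Late-return penalty: 34 × €100 = €3,400
Damages plus late penalty: €21,390 + €3,400 = €24,790

Recovery: €24,790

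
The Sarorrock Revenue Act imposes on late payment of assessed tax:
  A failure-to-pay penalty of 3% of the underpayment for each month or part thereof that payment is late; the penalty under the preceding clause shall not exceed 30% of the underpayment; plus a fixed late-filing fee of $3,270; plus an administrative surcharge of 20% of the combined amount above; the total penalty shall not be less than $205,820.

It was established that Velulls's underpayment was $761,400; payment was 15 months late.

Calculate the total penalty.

Accrued rate: 3% × 15 = 45%, capped at 30% → 30%
Failure-to-pay penalty: 30% of $761,400 = $228,420
Penalty before surcharge: $228,420 + $3,270 = $231,690
Administrative surcharge: 20% of $231,690 = $46,338
Total penalty: $231,690 + $46,338 = $278,028
Minimum $205,820: $278,028 meets the minimum, no increase.

$278,028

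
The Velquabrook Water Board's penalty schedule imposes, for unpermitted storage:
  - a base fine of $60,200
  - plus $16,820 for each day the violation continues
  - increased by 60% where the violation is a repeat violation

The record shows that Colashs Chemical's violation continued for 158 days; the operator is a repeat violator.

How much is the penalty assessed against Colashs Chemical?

$4,348,416

Per-day component: 158 × $16,820 = $2,657,560
Base plus per-day: $60,200 + $2,657,560 = $2,717,760
Enhancement: 60% of $2,717,760 = $1,630,656
Enhanced fine: $2,717,760 + $1,630,656 = $4,348,416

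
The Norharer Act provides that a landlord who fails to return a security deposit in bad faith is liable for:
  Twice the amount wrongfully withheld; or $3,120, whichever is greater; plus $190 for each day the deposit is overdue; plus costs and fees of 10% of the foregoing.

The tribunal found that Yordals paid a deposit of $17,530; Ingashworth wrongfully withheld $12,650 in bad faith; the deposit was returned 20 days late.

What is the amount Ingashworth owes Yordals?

Doubled: 2 × $12,650 = $25,300
Minimum $3,120: $25,300 meets the minimum, no increase.
Late-return penalty: 20 × $190 = $3,800
Damages plus late penalty: $25,300 + $3,800 = $29,100
Costs and fees: 10% of $29,100 = $2,910
Total recovery: $29,100 + $2,910 = $32,010

$32,010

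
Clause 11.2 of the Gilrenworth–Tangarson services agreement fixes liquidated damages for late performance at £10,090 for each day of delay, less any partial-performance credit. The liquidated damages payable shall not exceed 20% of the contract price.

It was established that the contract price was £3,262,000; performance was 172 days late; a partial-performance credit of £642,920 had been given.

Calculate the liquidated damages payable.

£652,400

Per-day damages: 172 × £10,090 = £1,735,480
Less partial-performance credit: £1,735,480 − £642,920 = £1,092,560
Cap: 20% of £3,262,000 = £652,400
Cap at £652,400: £1,092,560 exceeds the cap → £652,400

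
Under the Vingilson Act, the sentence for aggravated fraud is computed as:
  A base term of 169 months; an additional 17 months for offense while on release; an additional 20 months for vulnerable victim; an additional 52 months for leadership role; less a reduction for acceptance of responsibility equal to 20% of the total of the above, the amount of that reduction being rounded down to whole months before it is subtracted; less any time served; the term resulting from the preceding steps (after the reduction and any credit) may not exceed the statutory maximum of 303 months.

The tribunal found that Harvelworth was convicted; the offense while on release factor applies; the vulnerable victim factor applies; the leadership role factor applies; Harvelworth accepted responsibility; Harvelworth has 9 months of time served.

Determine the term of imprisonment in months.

Offense while on release enhancement: +17 months
Vulnerable victim enhancement: +20 months
Leadership role enhancement: +52 months
Adjusted term: 169 months + 17 months + 20 months + 52 months = 258 months
Acceptance of responsibility reduction: 20% of 258 months = 51 months (rounded down)
After reduction: 258 − 51 = 207 months
Less time served: 207 months − 9 months = 198 months
Cap at 303 months: 198 months is within the cap, no reduction.

198 months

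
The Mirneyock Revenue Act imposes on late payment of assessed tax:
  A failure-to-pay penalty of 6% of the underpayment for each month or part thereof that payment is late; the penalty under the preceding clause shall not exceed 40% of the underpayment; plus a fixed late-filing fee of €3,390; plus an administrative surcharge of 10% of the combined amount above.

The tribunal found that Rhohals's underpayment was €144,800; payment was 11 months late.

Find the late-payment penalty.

Penalty: €67,441

Accrued rate: 6% × 11 = 66%, capped at 40% → 40%
Failure-to-pay penalty: 40% of €144,800 = €57,920
Penalty before surcharge: €57,920 + €3,390 = €61,310
Administrative surcharge: 10% of €61,310 = €6,131
Total penalty: €61,310 + €6,131 = €67,441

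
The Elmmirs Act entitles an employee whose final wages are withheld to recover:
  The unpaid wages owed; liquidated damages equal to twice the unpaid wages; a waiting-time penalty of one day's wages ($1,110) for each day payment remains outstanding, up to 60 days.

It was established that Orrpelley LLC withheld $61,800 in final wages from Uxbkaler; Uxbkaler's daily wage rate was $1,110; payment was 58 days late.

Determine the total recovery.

$249,780

Doubled: 2 × $61,800 = $123,600
Penalty days: min(58, 60) = 58
Waiting-time penalty: 58 × $1,110 = $64,380
Total award: $61,800 + $123,600 + $64,380 = $249,780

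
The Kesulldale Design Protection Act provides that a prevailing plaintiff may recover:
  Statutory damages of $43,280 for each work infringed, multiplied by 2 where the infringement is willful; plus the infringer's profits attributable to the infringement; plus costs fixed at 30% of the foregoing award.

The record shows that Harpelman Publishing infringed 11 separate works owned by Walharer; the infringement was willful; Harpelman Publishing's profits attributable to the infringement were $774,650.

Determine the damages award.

$2,244,853

Statutory damages: 11 × $43,280 = $476,080
Doubled: 2 × $476,080 = $952,160
Combined award: $952,160 + $774,650 = $1,726,810
Costs: 30% of $1,726,810 = $518,043
Award plus costs: $1,726,810 + $518,043 = $2,244,853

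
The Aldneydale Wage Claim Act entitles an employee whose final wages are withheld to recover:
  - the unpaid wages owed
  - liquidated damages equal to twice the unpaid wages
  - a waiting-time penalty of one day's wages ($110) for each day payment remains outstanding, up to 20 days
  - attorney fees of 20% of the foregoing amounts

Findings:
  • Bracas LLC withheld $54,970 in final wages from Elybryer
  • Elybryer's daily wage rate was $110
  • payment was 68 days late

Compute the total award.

$200,532

Doubled: 2 × $54,970 = $109,940
Penalty days: min(68, 20) = 20
Waiting-time penalty: 20 × $110 = $2,200
Subtotal: $54,970 + $109,940 + $2,200 = $167,110
Attorney fees: 20% of $167,110 = $33,422
Total award: $167,110 + $33,422 = $200,532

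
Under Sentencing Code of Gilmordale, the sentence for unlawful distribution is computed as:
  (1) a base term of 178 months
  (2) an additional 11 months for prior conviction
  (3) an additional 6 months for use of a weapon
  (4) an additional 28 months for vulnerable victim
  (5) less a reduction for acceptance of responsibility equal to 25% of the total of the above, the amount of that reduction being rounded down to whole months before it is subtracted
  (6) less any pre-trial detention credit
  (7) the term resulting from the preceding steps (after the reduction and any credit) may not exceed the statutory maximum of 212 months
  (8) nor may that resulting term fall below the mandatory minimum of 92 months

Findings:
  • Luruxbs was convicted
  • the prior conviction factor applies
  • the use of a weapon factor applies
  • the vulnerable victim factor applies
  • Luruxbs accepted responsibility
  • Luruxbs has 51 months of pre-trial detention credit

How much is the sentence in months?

Sentence: 117 months

Prior conviction enhancement: +11 months
Use of a weapon enhancement: +6 months
Vulnerable victim enhancement: +28 months
Adjusted term: 178 months + 11 months + 6 months + 28 months = 223 months
Acceptance of responsibility reduction: 25% of 223 months = 55 months (rounded down)
After reduction: 223 − 55 = 168 months
Less pre-trial detention credit: 168 months − 51 months = 117 months
Cap at 212 months: 117 months is within the cap, no reduction.
Minimum 92 months: 117 months meets the minimum, no increase.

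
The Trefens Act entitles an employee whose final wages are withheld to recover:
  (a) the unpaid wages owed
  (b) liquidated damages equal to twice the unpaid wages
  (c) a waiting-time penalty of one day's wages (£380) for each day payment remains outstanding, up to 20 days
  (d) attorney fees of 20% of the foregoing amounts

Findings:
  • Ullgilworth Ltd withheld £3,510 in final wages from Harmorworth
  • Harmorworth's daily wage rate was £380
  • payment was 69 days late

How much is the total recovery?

Doubled: 2 × £3,510 = £7,020
Penalty days: min(69, 20) = 20
Waiting-time penalty: 20 × £380 = £7,600
Subtotal: £3,510 + £7,020 + £7,600 = £18,130
Attorney fees: 20% of £18,130 = £3,626
Total award: £18,130 + £3,626 = £21,756

£21,756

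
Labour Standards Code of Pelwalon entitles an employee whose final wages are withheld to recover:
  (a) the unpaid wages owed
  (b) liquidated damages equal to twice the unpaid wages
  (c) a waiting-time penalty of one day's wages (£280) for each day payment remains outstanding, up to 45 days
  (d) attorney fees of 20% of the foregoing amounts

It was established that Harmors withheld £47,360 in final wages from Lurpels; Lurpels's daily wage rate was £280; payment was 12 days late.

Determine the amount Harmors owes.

Doubled: 2 × £47,360 = £94,720
Penalty days: min(12, 45) = 12
Waiting-time penalty: 12 × £280 = £3,360
Subtotal: £47,360 + £94,720 + £3,360 = £145,440
Attorney fees: 20% of £145,440 = £29,088
Total award: £145,440 + £29,088 = £174,528

Total award: £174,528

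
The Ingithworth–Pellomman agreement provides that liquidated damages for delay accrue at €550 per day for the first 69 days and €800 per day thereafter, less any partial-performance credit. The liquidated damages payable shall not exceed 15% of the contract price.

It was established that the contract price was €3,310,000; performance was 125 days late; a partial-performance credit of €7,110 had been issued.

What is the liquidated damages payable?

€75,640

First 69 days: 69 × €550 = €37,950
Remaining days: (125 − 69) × €800 = €44,800
Accrued per-day damages: €37,950 + €44,800 = €82,750
Less partial-performance credit: €82,750 − €7,110 = €75,640
Cap: 15% of €3,310,000 = €496,500
Cap at €496,500: €75,640 is within the cap, no reduction.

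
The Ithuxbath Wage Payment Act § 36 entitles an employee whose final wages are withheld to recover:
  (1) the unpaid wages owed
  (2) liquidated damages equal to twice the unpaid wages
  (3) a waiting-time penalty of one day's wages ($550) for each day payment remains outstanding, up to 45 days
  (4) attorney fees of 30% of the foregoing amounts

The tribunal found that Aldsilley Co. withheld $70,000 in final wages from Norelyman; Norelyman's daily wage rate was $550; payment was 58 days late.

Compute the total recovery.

$305,175

Doubled: 2 × $70,000 = $140,000
Penalty days: min(58, 45) = 45
Waiting-time penalty: 45 × $550 = $24,750
Subtotal: $70,000 + $140,000 + $24,750 = $234,750
Attorney fees: 30% of $234,750 = $70,425
Total award: $234,750 + $70,425 = $305,175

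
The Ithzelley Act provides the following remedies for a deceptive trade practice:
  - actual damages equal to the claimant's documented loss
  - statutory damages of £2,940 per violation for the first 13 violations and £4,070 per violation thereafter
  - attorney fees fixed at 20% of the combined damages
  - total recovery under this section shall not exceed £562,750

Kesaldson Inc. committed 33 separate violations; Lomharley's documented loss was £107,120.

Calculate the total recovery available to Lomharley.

First 13 violations: 13 × £2,940 = £38,220
Remaining violations: (33 − 13) × £4,070 = £81,400
Statutory damages: £38,220 + £81,400 = £119,620
Combined damages: £107,120 + £119,620 = £226,740
Attorney fees: 20% of £226,740 = £45,348
Total before cap: £226,740 + £45,348 = £272,088
Cap at £562,750: £272,088 is within the cap, no reduction.

£272,088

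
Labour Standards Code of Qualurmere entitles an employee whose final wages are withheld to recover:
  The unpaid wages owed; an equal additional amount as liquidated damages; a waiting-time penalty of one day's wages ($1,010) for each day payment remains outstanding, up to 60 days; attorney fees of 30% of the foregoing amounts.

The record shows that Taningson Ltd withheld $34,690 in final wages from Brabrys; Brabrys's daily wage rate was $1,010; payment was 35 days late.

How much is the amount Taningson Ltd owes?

Liquidated damages (equal amount): $34,690
Penalty days: min(35, 60) = 35
Waiting-time penalty: 35 × $1,010 = $35,350
Subtotal: $34,690 + $34,690 + $35,350 = $104,730
Attorney fees: 30% of $104,730 = $31,419
Total award: $104,730 + $31,419 = $136,149

$136,149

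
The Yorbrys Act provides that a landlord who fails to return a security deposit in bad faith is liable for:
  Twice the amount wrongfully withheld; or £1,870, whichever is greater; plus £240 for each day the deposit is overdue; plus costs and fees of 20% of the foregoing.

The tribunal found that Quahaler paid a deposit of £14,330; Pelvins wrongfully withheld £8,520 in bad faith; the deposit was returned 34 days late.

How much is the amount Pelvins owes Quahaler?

£30,240

Doubled: 2 × £8,520 = £17,040
Minimum £1,870: £17,040 meets the minimum, no increase.
Late-return penalty: 34 × £240 = £8,160
Damages plus late penalty: £17,040 + £8,160 = £25,200
Costs and fees: 20% of £25,200 = £5,040
Total recovery: £25,200 + £5,040 = £30,240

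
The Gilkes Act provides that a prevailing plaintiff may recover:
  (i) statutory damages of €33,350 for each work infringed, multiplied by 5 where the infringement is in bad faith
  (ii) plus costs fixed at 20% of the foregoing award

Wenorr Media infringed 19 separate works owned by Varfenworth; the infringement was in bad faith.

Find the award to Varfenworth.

Statutory damages: 19 × €33,350 = €633,650
Multiplied by 5: 5 × €633,650 = €3,168,250
Costs: 20% of €3,168,250 = €633,650
Award plus costs: €3,168,250 + €633,650 = €3,801,900

€3,801,900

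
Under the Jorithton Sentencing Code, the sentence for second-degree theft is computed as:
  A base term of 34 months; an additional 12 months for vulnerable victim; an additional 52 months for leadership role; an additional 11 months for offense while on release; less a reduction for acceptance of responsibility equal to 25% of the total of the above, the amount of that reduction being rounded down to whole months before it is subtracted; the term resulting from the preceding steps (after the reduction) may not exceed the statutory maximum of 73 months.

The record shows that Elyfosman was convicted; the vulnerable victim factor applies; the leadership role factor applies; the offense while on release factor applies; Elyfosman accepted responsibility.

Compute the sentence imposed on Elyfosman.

73 months

Vulnerable victim enhancement: +12 months
Leadership role enhancement: +52 months
Offense while on release enhancement: +11 months
Adjusted term: 34 months + 12 months + 52 months + 11 months = 109 months
Acceptance of responsibility reduction: 25% of 109 months = 27 months (rounded down)
After reduction: 109 − 27 = 82 months
Cap at 73 months: 82 months exceeds the cap → 73 months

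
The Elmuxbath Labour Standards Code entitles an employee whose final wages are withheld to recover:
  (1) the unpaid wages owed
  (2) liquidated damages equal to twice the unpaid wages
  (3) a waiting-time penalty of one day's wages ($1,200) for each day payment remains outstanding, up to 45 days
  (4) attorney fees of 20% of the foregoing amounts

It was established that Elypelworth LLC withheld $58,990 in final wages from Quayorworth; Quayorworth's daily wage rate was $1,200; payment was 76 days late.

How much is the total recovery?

Doubled: 2 × $58,990 = $117,980
Penalty days: min(76, 45) = 45
Waiting-time penalty: 45 × $1,200 = $54,000
Subtotal: $58,990 + $117,980 + $54,000 = $230,970
Attorney fees: 20% of $230,970 = $46,194
Total award: $230,970 + $46,194 = $277,164

$277,164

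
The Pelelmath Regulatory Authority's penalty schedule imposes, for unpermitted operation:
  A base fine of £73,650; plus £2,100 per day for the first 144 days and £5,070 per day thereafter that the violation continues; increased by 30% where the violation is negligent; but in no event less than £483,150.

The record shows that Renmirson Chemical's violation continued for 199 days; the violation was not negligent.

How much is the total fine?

£654,900

First 144 days: 144 × £2,100 = £302,400
Remaining days: (199 − 144) × £5,070 = £278,850
Per-day component: £302,400 + £278,850 = £581,250
Base plus per-day: £73,650 + £581,250 = £654,900
The violation was not negligent: no 30% increase.
Minimum £483,150: £654,900 meets the minimum, no increase.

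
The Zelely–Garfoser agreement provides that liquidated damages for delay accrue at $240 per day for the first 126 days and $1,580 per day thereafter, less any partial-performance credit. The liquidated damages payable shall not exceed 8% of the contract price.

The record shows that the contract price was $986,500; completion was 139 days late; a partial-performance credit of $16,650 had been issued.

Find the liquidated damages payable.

First 126 days: 126 × $240 = $30,240
Remaining days: (139 − 126) × $1,580 = $20,540
Accrued per-day damages: $30,240 + $20,540 = $50,780
Less partial-performance credit: $50,780 − $16,650 = $34,130
Cap: 8% of $986,500 = $78,920
Cap at $78,920: $34,130 is within the cap, no reduction.

$34,130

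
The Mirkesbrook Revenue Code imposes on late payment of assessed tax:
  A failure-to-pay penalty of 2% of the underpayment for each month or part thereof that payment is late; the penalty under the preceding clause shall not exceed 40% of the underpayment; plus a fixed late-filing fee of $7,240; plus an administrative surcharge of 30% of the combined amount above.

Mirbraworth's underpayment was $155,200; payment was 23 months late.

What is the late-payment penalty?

Accrued rate: 2% × 23 = 46%, capped at 40% → 40%
Failure-to-pay penalty: 40% of $155,200 = $62,080
Penalty before surcharge: $62,080 + $7,240 = $69,320
Administrative surcharge: 30% of $69,320 = $20,796
Total penalty: $69,320 + $20,796 = $90,116

$90,116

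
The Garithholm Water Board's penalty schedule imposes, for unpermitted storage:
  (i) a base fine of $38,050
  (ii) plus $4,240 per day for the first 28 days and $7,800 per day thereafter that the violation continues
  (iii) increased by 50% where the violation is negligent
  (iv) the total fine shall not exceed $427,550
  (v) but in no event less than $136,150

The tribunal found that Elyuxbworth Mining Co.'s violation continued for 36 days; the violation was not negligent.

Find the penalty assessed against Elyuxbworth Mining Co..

$219,170

First 28 days: 28 × $4,240 = $118,720
Remaining days: (36 − 28) × $7,800 = $62,400
Per-day component: $118,720 + $62,400 = $181,120
Base plus per-day: $38,050 + $181,120 = $219,170
The violation was not negligent: no 50% increase.
Cap at $427,550: $219,170 is within the cap, no reduction.
Minimum $136,150: $219,170 meets the minimum, no increase.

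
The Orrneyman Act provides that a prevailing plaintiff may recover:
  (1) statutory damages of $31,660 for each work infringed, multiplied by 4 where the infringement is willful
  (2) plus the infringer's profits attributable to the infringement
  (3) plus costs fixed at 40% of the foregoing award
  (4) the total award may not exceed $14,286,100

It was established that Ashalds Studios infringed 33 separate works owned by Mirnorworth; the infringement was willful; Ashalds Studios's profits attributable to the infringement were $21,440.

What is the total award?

Statutory damages: 33 × $31,660 = $1,044,780
Multiplied by 4: 4 × $1,044,780 = $4,179,120
Combined award: $4,179,120 + $21,440 = $4,200,560
Costs: 40% of $4,200,560 = $1,680,224
Award plus costs: $4,200,560 + $1,680,224 = $5,880,784
Cap at $14,286,100: $5,880,784 is within the cap, no reduction.

$5,880,784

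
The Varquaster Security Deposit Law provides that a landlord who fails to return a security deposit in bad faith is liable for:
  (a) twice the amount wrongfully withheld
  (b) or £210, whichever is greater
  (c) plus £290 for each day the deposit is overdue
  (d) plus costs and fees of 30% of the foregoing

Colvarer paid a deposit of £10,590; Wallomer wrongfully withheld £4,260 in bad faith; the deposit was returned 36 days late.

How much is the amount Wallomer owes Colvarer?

Doubled: 2 × £4,260 = £8,520
Minimum £210: £8,520 meets the minimum, no increase.
Late-return penalty: 36 × £290 = £10,440
Damages plus late penalty: £8,520 + £10,440 = £18,960
Costs and fees: 30% of £18,960 = £5,688
Total recovery: £18,960 + £5,688 = £24,648

£24,648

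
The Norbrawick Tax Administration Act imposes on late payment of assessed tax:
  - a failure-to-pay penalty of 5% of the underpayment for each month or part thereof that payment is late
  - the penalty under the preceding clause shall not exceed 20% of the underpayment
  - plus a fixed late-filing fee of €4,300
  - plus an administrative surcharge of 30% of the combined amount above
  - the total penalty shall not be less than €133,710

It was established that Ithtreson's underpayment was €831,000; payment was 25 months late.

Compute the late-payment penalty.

Accrued rate: 5% × 25 = 125%, capped at 20% → 20%
Failure-to-pay penalty: 20% of €831,000 = €166,200
Penalty before surcharge: €166,200 + €4,300 = €170,500
Administrative surcharge: 30% of €170,500 = €51,150
Total penalty: €170,500 + €51,150 = €221,650
Minimum €133,710: €221,650 meets the minimum, no increase.

€221,650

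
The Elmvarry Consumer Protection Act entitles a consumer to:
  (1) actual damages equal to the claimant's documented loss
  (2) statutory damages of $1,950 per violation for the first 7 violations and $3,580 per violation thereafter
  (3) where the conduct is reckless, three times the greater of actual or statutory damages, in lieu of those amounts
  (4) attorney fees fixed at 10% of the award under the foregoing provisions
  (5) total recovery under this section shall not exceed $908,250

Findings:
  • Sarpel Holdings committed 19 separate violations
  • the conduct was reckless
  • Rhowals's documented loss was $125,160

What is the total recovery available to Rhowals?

First 7 violations: 7 × $1,950 = $13,650
Remaining violations: (19 − 7) × $3,580 = $42,960
Statutory damages: $13,650 + $42,960 = $56,610
Greater of actual damages ($125,160) or statutory damages ($56,610): $125,160
Trebled: 3 × $125,160 = $375,480
Attorney fees: 10% of $375,480 = $37,548
Total before cap: $375,480 + $37,548 = $413,028
Cap at $908,250: $413,028 is within the cap, no reduction.

$413,028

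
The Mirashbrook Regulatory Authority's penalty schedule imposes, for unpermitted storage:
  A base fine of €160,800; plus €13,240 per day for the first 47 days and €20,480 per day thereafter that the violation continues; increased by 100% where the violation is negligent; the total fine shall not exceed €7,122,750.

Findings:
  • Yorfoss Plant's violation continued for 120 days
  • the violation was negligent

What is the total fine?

First 47 days: 47 × €13,240 = €622,280
Remaining days: (120 − 47) × €20,480 = €1,495,040
Per-day component: €622,280 + €1,495,040 = €2,117,320
Base plus per-day: €160,800 + €2,117,320 = €2,278,120
Enhancement: 100% of €2,278,120 = €2,278,120
Enhanced fine: €2,278,120 + €2,278,120 = €4,556,240
Cap at €7,122,750: €4,556,240 is within the cap, no reduction.

Civil penalty: €4,556,240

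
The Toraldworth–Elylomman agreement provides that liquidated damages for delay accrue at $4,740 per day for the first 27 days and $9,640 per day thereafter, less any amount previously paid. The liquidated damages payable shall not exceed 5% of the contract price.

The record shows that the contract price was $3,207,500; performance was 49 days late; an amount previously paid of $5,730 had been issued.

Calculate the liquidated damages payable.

First 27 days: 27 × $4,740 = $127,980
Remaining days: (49 − 27) × $9,640 = $212,080
Accrued per-day damages: $127,980 + $212,080 = $340,060
Less amount previously paid: $340,060 − $5,730 = $334,330
Cap: 5% of $3,207,500 = $160,375
Cap at $160,375: $334,330 exceeds the cap → $160,375

$160,375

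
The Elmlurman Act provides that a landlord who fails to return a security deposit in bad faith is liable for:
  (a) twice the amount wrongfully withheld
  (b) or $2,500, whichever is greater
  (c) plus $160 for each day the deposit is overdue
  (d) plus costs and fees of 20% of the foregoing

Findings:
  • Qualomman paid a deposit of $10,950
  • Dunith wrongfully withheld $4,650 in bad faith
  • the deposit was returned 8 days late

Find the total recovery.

$12,696

Doubled: 2 × $4,650 = $9,300
Minimum $2,500: $9,300 meets the minimum, no increase.
Late-return penalty: 8 × $160 = $1,280
Damages plus late penalty: $9,300 + $1,280 = $10,580
Costs and fees: 20% of $10,580 = $2,116
Total recovery: $10,580 + $2,116 = $12,696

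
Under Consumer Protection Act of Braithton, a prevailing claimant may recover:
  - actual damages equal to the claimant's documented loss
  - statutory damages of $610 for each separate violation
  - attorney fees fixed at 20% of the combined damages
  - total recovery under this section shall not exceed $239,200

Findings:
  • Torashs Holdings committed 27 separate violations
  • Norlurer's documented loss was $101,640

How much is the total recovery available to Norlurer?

Statutory damages: 27 × $610 = $16,470
Combined damages: $101,640 + $16,470 = $118,110
Attorney fees: 20% of $118,110 = $23,622
Total before cap: $118,110 + $23,622 = $141,732
Cap at $239,200: $141,732 is within the cap, no reduction.

$141,732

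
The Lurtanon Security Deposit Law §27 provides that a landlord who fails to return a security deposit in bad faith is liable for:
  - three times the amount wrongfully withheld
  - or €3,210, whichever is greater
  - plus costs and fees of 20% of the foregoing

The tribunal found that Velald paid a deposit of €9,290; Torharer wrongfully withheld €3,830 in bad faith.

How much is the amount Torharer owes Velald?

Recovery: €13,788

Trebled: 3 × €3,830 = €11,490
Minimum €3,210: €11,490 meets the minimum, no increase.
Costs and fees: 20% of €11,490 = €2,298
Total recovery: €11,490 + €2,298 = €13,788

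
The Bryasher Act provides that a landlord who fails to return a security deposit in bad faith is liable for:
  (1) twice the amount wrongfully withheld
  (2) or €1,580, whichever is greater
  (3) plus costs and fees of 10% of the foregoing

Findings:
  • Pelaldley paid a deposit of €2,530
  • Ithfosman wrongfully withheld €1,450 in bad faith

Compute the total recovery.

€3,190

Doubled: 2 × €1,450 = €2,900
Minimum €1,580: €2,900 meets the minimum, no increase.
Costs and fees: 10% of €2,900 = €290
Total recovery: €2,900 + €290 = €3,190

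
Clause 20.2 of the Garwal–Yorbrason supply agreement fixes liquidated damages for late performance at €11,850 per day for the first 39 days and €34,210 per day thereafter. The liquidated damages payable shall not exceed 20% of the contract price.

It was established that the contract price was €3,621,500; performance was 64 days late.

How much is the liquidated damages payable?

€724,300

First 39 days: 39 × €11,850 = €462,150
Remaining days: (64 − 39) × €34,210 = €855,250
Accrued per-day damages: €462,150 + €855,250 = €1,317,400
Cap: 20% of €3,621,500 = €724,300
Cap at €724,300: €1,317,400 exceeds the cap → €724,300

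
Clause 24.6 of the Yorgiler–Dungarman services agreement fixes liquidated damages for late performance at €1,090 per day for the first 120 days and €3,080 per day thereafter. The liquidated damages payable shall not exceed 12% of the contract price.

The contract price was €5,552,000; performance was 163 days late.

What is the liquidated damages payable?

Liquidated damages: €263,240

First 120 days: 120 × €1,090 = €130,800
Remaining days: (163 − 120) × €3,080 = €132,440
Accrued per-day damages: €130,800 + €132,440 = €263,240
Cap: 12% of €5,552,000 = €666,240
Cap at €666,240: €263,240 is within the cap, no reduction.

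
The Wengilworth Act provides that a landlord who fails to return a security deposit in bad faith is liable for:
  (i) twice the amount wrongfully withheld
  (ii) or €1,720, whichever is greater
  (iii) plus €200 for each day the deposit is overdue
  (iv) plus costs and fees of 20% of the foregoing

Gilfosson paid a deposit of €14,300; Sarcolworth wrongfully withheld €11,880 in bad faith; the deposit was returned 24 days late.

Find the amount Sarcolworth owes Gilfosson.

Doubled: 2 × €11,880 = €23,760
Minimum €1,720: €23,760 meets the minimum, no increase.
Late-return penalty: 24 × €200 = €4,800
Damages plus late penalty: €23,760 + €4,800 = €28,560
Costs and fees: 20% of €28,560 = €5,712
Total recovery: €28,560 + €5,712 = €34,272

€34,272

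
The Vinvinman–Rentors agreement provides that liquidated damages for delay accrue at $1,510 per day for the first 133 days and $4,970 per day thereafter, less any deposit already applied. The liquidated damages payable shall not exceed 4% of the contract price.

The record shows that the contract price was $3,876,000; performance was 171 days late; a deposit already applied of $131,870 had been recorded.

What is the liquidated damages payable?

$155,040

First 133 days: 133 × $1,510 = $200,830
Remaining days: (171 − 133) × $4,970 = $188,860
Accrued per-day damages: $200,830 + $188,860 = $389,690
Less deposit already applied: $389,690 − $131,870 = $257,820
Cap: 4% of $3,876,000 = $155,040
Cap at $155,040: $257,820 exceeds the cap → $155,040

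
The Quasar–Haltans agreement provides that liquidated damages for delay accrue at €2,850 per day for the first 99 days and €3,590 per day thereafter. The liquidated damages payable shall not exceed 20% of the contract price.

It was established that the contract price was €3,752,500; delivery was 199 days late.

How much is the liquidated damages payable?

First 99 days: 99 × €2,850 = €282,150
Remaining days: (199 − 99) × €3,590 = €359,000
Accrued per-day damages: €282,150 + €359,000 = €641,150
Cap: 20% of €3,752,500 = €750,500
Cap at €750,500: €641,150 is within the cap, no reduction.

€641,150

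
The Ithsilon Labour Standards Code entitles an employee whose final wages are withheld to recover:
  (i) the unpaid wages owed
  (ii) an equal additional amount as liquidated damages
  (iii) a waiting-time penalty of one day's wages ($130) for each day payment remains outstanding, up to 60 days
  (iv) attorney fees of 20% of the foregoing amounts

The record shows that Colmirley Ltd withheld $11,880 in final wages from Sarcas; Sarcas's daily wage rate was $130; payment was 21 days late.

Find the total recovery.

Total award: $31,788

Liquidated damages (equal amount): $11,880
Penalty days: min(21, 60) = 21
Waiting-time penalty: 21 × $130 = $2,730
Subtotal: $11,880 + $11,880 + $2,730 = $26,490
Attorney fees: 20% of $26,490 = $5,298
Total award: $26,490 + $5,298 = $31,788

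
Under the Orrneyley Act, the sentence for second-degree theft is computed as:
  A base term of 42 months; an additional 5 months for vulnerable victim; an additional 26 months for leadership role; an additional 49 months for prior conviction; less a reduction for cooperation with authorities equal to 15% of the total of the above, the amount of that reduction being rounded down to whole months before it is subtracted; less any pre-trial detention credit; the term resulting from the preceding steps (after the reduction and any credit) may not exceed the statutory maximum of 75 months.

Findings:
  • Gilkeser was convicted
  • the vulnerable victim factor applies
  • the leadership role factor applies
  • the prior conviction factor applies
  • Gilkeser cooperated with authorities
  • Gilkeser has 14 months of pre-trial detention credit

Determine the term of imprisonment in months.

Vulnerable victim enhancement: +5 months
Leadership role enhancement: +26 months
Prior conviction enhancement: +49 months
Adjusted term: 42 months + 5 months + 26 months + 49 months = 122 months
Cooperation with authorities reduction: 15% of 122 months = 18 months (rounded down)
After reduction: 122 − 18 = 104 months
Less pre-trial detention credit: 104 months − 14 months = 90 months
Cap at 75 months: 90 months exceeds the cap → 75 months

75 months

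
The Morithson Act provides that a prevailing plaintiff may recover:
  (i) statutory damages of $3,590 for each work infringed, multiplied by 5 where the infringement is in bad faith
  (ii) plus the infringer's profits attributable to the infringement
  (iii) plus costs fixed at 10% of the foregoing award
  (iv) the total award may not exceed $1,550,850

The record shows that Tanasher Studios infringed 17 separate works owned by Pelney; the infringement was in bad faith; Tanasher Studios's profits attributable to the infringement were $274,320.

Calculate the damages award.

Statutory damages: 17 × $3,590 = $61,030
Multiplied by 5: 5 × $61,030 = $305,150
Combined award: $305,150 + $274,320 = $579,470
Costs: 10% of $579,470 = $57,947
Award plus costs: $579,470 + $57,947 = $637,417
Cap at $1,550,850: $637,417 is within the cap, no reduction.

$637,417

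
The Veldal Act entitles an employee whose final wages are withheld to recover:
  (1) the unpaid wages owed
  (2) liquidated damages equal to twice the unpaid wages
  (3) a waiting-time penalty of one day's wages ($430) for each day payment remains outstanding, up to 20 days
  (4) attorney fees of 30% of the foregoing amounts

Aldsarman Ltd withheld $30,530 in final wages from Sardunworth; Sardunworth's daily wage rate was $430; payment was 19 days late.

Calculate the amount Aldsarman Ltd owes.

Doubled: 2 × $30,530 = $61,060
Penalty days: min(19, 20) = 19
Waiting-time penalty: 19 × $430 = $8,170
Subtotal: $30,530 + $61,060 + $8,170 = $99,760
Attorney fees: 30% of $99,760 = $29,928
Total award: $99,760 + $29,928 = $129,688

$129,688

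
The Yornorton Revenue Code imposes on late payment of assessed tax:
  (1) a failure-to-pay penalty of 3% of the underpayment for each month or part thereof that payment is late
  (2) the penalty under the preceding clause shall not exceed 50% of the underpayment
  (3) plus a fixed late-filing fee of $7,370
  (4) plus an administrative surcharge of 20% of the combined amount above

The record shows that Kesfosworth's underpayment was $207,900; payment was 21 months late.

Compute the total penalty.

Accrued rate: 3% × 21 = 63%, capped at 50% → 50%
Failure-to-pay penalty: 50% of $207,900 = $103,950
Penalty before surcharge: $103,950 + $7,370 = $111,320
Administrative surcharge: 20% of $111,320 = $22,264
Total penalty: $111,320 + $22,264 = $133,584

$133,584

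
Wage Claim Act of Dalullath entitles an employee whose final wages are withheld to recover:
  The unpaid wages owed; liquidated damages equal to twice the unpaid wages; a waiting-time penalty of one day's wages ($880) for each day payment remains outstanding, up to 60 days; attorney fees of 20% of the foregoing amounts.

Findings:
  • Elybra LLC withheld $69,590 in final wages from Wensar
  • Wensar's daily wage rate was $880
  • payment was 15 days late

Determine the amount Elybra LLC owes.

$266,364

Doubled: 2 × $69,590 = $139,180
Penalty days: min(15, 60) = 15
Waiting-time penalty: 15 × $880 = $13,200
Subtotal: $69,590 + $139,180 + $13,200 = $221,970
Attorney fees: 20% of $221,970 = $44,394
Total award: $221,970 + $44,394 = $266,364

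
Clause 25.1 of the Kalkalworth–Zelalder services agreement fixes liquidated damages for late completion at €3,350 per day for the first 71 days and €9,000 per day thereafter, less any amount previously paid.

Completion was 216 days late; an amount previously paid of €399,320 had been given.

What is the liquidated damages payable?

First 71 days: 71 × €3,350 = €237,850
Remaining days: (216 − 71) × €9,000 = €1,305,000
Accrued per-day damages: €237,850 + €1,305,000 = €1,542,850
Less amount previously paid: €1,542,850 − €399,320 = €1,143,530

Liquidated damages: €1,143,530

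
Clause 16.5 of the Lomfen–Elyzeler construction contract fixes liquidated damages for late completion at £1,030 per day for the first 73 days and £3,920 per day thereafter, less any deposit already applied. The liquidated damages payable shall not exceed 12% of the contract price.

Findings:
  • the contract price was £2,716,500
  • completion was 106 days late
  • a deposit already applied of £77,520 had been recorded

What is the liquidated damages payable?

Liquidated damages: £127,030

First 73 days: 73 × £1,030 = £75,190
Remaining days: (106 − 73) × £3,920 = £129,360
Accrued per-day damages: £75,190 + £129,360 = £204,550
Less deposit already applied: £204,550 − £77,520 = £127,030
Cap: 12% of £2,716,500 = £325,980
Cap at £325,980: £127,030 is within the cap, no reduction.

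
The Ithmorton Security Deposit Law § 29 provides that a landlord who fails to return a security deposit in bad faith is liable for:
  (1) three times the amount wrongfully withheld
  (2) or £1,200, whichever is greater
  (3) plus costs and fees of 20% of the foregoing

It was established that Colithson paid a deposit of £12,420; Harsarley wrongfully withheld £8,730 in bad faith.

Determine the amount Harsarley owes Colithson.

Trebled: 3 × £8,730 = £26,190
Minimum £1,200: £26,190 meets the minimum, no increase.
Costs and fees: 20% of £26,190 = £5,238
Total recovery: £26,190 + £5,238 = £31,428

£31,428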